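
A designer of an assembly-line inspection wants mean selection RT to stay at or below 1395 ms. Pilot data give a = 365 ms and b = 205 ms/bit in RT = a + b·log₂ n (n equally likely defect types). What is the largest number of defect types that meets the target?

Set 365 + 205·log₂ n ≤ 1395 → log₂ n ≤ (1395 − 365)/205 = 5.0244.
So n ≤ 2^5.0244 = 32.546; the largest integer n is 32.

32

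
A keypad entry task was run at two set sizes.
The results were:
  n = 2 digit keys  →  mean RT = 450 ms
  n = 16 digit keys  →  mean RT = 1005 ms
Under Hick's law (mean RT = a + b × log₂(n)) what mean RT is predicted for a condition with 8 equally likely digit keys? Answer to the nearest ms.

820 ms

Solve the two-equation system in a and b:
  b = (1005 − 450) / (log₂ 16 − log₂ 2) = 555 / (4 − 1) = 185 ms/bit
  a = 450 − 185 × 1 = 265 ms
Then RT(8) = 265 + 185 × log₂ 8 = 265 + 185 × 3 ≈ 820.000 ms.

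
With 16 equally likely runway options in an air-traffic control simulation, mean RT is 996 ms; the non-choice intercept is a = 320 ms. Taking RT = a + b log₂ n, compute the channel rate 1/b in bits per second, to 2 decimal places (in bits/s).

5.92 bits/s

Choice component = 996 − 320 = 676 ms over log₂(16) = 4 bits.
b = 676 / 4 = 169.000 ms/bit, so 1/b = 5.917 bits/s.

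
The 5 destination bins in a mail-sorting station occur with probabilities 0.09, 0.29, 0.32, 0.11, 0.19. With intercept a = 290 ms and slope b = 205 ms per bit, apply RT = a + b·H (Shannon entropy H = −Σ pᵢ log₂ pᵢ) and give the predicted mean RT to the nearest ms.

733 ms

H = 0.09·log₂(1/0.09) + 0.29·log₂(1/0.29) + 0.32·log₂(1/0.32) + 0.11·log₂(1/0.11) + 0.19·log₂(1/0.19) = 2.1621 bits.
RT = 290 + 205 × 2.1621 = 733.23 ms.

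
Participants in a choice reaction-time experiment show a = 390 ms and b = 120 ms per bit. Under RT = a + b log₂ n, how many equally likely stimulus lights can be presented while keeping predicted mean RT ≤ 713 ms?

Set 390 + 120·log₂ n ≤ 713 → log₂ n ≤ (713 − 390)/120 = 2.6917.
So n ≤ 2^2.6917 = 6.461; the largest integer n is 6.

6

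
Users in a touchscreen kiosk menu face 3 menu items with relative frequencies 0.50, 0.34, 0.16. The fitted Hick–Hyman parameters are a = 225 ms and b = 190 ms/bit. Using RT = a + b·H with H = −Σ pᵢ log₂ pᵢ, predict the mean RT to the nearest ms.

Entropy contributions −pᵢ log₂ pᵢ: 0.5000, 0.5292, 0.4230; sum H = 1.4522 bits.
RT = a + bH = 225 + 190·1.4522 = 500.92 ms.

501 ms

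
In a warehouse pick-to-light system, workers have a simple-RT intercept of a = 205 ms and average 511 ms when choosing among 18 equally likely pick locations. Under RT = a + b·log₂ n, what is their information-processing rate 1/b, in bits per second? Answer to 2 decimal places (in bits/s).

13.63 bits/s

Choice component = 511 − 205 = 306 ms over log₂(18) = 4.1699 bits.
b = 306 / 4.1699 = 73.383 ms/bit, so 1/b = 13.627 bits/s.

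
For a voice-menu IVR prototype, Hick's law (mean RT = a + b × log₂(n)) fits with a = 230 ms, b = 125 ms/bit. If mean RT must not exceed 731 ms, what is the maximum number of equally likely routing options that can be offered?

125·log₂ n ≤ 731 − 230 = 501, giving log₂ n ≤ 4.0080 and n ≤ 16.089. The largest whole number is 16.

16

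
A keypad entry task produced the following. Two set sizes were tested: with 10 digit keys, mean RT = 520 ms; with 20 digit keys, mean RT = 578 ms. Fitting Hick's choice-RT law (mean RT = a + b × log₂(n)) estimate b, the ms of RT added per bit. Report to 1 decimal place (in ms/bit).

58.0 ms/bit

The slope on a log₂ axis is (578 − 520) / (4.3219 − 3.3219) = 58.000 ms/bit.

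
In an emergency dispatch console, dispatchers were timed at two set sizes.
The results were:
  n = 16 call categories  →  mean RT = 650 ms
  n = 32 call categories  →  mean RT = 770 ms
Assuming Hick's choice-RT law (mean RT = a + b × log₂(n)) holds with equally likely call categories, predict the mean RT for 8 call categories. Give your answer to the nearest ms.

RT is linear in log₂ n, so two points fix the line:
  b = (770 − 650) / (log₂ 32 − log₂ 16) = 120 / (5 − 4) = 120 ms/bit
  a = 650 − 120 × 4 = 170 ms
Then RT(8) = 170 + 120 × log₂ 8 = 170 + 120 × 3 ≈ 530.000 ms.

530 ms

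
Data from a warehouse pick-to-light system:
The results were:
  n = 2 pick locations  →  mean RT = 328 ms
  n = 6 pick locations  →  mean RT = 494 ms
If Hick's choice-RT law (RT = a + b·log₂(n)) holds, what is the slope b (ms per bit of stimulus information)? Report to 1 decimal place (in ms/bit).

The slope on a log₂ axis is (494 − 328) / (2.5850 − 1) = 104.734 ms/bit.

104.7 ms/bit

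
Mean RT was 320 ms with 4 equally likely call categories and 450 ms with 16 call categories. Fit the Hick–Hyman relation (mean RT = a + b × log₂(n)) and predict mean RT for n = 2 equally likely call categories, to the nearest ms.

255 ms

RT is linear in log₂ n, so two points fix the line:
  b = (450 − 320) / (log₂ 16 − log₂ 4) = 130 / (4 − 2) = 65 ms/bit
  a = 320 − 65 × 2 = 190 ms
Then RT(2) = 190 + 65 × log₂ 2 = 190 + 65 × 1 ≈ 255.000 ms.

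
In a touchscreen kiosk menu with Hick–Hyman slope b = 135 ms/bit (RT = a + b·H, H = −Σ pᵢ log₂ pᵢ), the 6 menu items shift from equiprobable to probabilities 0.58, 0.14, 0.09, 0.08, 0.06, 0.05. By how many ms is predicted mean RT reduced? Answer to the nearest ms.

90 ms

The RT saving is b·ΔH. Equiprobable H₀ = log₂(6) = 2.5850 bits; with the given probabilities H = 1.9167 bits.
b·(H₀ − H) = 135 × (2.5850 − 1.9167) = 90.21 ms.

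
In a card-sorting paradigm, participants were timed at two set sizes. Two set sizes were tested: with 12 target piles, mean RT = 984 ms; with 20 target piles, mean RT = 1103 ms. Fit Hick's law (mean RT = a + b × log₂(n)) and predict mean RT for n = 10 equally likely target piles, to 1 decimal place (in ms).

941.5 ms

RT is linear in log₂ n, so two points fix the line:
  b = (1103 − 984) / (log₂ 20 − log₂ 12) = 119 / (4.3219 − 3.5850) = 161.473 ms/bit
  a = 984 − 161.473 × 3.5850 = 405.126 ms
Then RT(10) = 405.126 + 161.473 × log₂ 10 = 405.126 + 161.473 × 3.3219 ≈ 941.527 ms.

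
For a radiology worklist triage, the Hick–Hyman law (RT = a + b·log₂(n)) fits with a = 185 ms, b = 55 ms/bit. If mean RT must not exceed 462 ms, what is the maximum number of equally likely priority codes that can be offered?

55·log₂ n ≤ 462 − 185 = 277, giving log₂ n ≤ 5.0364 and n ≤ 32.817. The largest whole number is 32.

32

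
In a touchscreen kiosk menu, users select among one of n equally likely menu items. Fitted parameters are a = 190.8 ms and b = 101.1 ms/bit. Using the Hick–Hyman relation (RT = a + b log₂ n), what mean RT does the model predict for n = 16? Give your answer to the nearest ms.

595 ms

log₂(16) = 4 bits, so RT = 190.8 + 101.1 × 4 ≈ 595.200 ms.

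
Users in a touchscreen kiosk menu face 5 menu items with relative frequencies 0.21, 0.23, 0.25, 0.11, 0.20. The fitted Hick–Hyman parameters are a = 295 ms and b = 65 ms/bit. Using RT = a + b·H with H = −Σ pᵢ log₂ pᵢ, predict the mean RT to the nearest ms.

443 ms

Entropy contributions −pᵢ log₂ pᵢ: 0.4728, 0.4877, 0.5000, 0.3503, 0.4644; sum H = 2.2752 bits.
RT = a + bH = 295 + 65·2.2752 = 442.89 ms.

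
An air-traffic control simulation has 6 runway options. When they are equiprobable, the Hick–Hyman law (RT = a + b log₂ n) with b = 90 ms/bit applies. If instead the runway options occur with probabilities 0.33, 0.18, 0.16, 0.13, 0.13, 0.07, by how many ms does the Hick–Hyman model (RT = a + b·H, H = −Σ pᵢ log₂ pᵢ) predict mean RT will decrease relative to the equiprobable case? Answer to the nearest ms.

Equiprobable entropy H₀ = log₂ 6 = 2.5850 bits.
Skewed entropy H = −Σ pᵢ log₂ pᵢ = 2.4300 bits.
ΔRT = b·(H₀ − H) = 90 × 0.1550 = 13.95 ms.

14 ms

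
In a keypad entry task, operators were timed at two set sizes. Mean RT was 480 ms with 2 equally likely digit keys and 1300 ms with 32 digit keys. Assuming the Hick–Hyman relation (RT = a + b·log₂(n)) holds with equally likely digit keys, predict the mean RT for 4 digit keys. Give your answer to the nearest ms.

Fit slope and intercept:
  b = (1300 − 480) / (log₂ 32 − log₂ 2) = 820 / (5 − 1) = 205 ms/bit
  a = 480 − 205 × 1 = 275 ms
Then RT(4) = 275 + 205 × log₂ 4 = 275 + 205 × 2 ≈ 685.000 ms.

685 ms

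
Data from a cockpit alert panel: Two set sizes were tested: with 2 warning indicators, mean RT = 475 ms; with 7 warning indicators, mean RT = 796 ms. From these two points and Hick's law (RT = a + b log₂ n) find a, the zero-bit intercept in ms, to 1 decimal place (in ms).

297.4 ms

b = (RT₂ − RT₁)/(log₂ n₂ − log₂ n₁) = (796 − 475)/(2.8074 − 1) = 177.608 ms/bit.
Intercept: a = 475 − 177.608·log₂(2) = 297.392 ms.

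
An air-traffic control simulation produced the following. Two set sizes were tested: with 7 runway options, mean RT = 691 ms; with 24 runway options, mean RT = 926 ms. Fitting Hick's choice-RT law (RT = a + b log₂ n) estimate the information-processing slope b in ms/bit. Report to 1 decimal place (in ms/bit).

132.2 ms/bit

The slope on a log₂ axis is (926 − 691) / (4.5850 − 2.8074) = 132.200 ms/bit.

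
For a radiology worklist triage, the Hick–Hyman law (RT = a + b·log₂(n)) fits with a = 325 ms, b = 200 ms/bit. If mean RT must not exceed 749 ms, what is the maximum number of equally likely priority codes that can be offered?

Set 325 + 200·log₂ n ≤ 749 → log₂ n ≤ (749 − 325)/200 = 2.1200.
So n ≤ 2^2.1200 = 4.347; the largest integer n is 4.

4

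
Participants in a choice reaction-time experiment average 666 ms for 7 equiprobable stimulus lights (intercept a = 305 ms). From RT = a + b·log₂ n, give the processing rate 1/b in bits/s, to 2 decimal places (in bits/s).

7.78 bits/s

b = (666 − 305)/log₂ 7 = 361/2.8074 = 128.591 ms per bit = 0.12859 s/bit; the reciprocal is 7.777 bits/s.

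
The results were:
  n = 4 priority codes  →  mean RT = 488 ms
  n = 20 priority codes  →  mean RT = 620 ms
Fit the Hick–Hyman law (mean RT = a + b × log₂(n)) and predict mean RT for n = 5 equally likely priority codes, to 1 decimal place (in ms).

506.3 ms

Solve the two-equation system in a and b:
  b = (620 − 488) / (log₂ 20 − log₂ 4) = 132 / (4.3219 − 2) = 56.849 ms/bit
  a = 488 − 56.849 × 2 = 374.301 ms
Then RT(5) = 374.301 + 56.849 × log₂ 5 = 374.301 + 56.849 × 2.3219 ≈ 506.301 ms.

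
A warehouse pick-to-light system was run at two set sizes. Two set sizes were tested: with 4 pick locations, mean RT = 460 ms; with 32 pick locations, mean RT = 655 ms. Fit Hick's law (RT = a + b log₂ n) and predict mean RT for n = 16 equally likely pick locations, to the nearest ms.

590 ms

RT is linear in log₂ n, so two points fix the line:
  b = (655 − 460) / (log₂ 32 − log₂ 4) = 195 / (5 − 2) = 65 ms/bit
  a = 460 − 65 × 2 = 330 ms
Then RT(16) = 330 + 65 × log₂ 16 = 330 + 65 × 4 ≈ 590.000 ms.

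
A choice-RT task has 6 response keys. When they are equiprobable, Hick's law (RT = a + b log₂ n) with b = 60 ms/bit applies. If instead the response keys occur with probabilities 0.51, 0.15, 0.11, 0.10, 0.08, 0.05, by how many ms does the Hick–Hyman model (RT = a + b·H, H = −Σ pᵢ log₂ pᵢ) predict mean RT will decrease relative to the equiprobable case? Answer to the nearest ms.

Equiprobable entropy H₀ = log₂ 6 = 2.5850 bits.
Skewed entropy H = −Σ pᵢ log₂ pᵢ = 2.0961 bits.
ΔRT = b·(H₀ − H) = 60 × 0.4889 = 29.33 ms.

29 ms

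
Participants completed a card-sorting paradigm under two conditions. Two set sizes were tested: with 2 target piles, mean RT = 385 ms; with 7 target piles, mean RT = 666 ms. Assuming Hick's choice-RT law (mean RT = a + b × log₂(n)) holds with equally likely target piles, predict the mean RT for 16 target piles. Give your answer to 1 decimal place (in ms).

851.4 ms

With log₂ n on the abscissa the relation is linear; from the two conditions:
  b = (666 − 385) / (log₂ 7 − log₂ 2) = 281 / (2.8074 − 1) = 155.476 ms/bit
  a = 385 − 155.476 × 1 = 229.524 ms
Then RT(16) = 229.524 + 155.476 × log₂ 16 = 229.524 + 155.476 × 4 ≈ 851.427 ms.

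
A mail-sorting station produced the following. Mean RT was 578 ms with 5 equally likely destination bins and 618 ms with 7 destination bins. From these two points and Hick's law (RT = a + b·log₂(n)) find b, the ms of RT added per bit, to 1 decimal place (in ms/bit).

82.4 ms/bit

b = (RT₂ − RT₁)/(log₂ n₂ − log₂ n₁) = (618 − 578)/(2.8074 − 2.3219) = 82.402 ms/bit.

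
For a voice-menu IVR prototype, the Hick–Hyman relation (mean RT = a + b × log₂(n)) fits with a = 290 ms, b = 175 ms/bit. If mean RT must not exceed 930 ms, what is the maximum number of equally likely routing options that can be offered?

Information budget: (930 − 290)/175 = 3.6571 bits, so n ≤ 2^3.6571 = 12.616 → at most 12.

12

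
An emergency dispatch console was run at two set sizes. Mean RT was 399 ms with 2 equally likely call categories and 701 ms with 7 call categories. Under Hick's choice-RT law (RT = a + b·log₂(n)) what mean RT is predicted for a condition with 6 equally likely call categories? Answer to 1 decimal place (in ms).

663.8 ms

With log₂ n on the abscissa the relation is linear; from the two conditions:
  b = (701 − 399) / (log₂ 7 − log₂ 2) = 302 / (2.8074 − 1) = 167.095 ms/bit
  a = 399 − 167.095 × 1 = 231.905 ms
Then RT(6) = 231.905 + 167.095 × log₂ 6 = 231.905 + 167.095 × 2.5850 ≈ 663.839 ms.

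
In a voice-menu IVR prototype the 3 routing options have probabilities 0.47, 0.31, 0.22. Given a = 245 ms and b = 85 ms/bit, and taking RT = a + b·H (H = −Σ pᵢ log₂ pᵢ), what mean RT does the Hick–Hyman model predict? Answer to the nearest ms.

H = 0.47·log₂(1/0.47) + 0.31·log₂(1/0.31) + 0.22·log₂(1/0.22) = 1.5163 bits.
RT = 245 + 85 × 1.5163 = 373.89 ms.

374 ms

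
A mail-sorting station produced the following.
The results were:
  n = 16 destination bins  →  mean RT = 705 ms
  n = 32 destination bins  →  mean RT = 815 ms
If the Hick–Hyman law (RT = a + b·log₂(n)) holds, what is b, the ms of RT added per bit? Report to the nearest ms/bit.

b = (RT₂ − RT₁)/(log₂ n₂ − log₂ n₁) = (815 − 705)/(5 − 4) = 110 ms/bit.

110 ms/bit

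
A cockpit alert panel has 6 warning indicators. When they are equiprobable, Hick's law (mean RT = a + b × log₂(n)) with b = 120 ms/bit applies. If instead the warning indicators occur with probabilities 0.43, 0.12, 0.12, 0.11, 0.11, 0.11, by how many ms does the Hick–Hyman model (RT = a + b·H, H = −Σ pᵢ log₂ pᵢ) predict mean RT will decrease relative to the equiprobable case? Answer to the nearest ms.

The RT saving is b·ΔH. Equiprobable H₀ = log₂(6) = 2.5850 bits; with the given probabilities H = 2.3086 bits.
b·(H₀ − H) = 120 × (2.5850 − 2.3086) = 33.17 ms.

33 ms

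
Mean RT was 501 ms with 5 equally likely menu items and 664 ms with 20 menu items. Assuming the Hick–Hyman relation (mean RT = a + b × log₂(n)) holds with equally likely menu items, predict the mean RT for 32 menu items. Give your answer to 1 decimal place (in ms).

Fit slope and intercept:
  b = (664 − 501) / (log₂ 20 − log₂ 5) = 163 / (4.3219 − 2.3219) = 81.500 ms/bit
  a = 501 − 81.500 × 2.3219 = 311.763 ms
Then RT(32) = 311.763 + 81.500 × log₂ 32 = 311.763 + 81.500 × 5 ≈ 719.263 ms.

719.3 ms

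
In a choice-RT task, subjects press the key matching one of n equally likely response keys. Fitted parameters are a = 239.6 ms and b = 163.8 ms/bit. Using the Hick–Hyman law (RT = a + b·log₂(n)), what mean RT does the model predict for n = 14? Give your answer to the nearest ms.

863 ms

log₂(14) = 3.8074 bits, so RT = 239.6 + 163.8 × 3.8074 ≈ 863.245 ms.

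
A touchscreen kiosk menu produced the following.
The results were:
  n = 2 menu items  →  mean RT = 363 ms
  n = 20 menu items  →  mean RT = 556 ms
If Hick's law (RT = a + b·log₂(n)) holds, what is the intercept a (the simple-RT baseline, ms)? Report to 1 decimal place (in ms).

304.9 ms

b = (RT₂ − RT₁)/(log₂ n₂ − log₂ n₁) = (556 − 363)/(4.3219 − 1) = 58.099 ms/bit.
Intercept: a = 363 − 58.099·log₂(2) = 304.901 ms.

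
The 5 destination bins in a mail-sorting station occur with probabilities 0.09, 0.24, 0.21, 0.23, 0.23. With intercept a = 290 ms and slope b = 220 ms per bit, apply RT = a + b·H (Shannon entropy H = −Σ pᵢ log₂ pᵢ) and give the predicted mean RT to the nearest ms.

786 ms

H = 0.09·log₂(1/0.09) + 0.24·log₂(1/0.24) + 0.21·log₂(1/0.21) + 0.23·log₂(1/0.23) + 0.23·log₂(1/0.23) = 2.2549 bits.
RT = 290 + 220 × 2.2549 = 786.09 ms.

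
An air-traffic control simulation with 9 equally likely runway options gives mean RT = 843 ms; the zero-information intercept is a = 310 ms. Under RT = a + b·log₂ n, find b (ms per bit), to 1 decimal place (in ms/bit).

168.1 ms/bit

log₂(9) = 3.1699 bits.
b = (RT − a)/log₂ n = (843 − 310) / 3.1699 = 168.143 ms/bit.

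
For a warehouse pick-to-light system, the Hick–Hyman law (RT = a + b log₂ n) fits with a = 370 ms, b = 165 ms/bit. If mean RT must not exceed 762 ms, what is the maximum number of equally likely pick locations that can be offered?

5

Information budget: (762 − 370)/165 = 2.3758 bits, so n ≤ 2^2.3758 = 5.190 → at most 5.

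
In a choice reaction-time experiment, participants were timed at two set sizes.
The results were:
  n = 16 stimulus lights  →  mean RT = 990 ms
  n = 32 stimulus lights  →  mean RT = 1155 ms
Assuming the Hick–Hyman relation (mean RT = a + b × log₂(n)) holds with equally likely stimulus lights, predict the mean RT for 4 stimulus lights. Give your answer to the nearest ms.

Fit slope and intercept:
  b = (1155 − 990) / (log₂ 32 − log₂ 16) = 165 / (5 − 4) = 165 ms/bit
  a = 990 − 165 × 4 = 330 ms
Then RT(4) = 330 + 165 × log₂ 4 = 330 + 165 × 2 ≈ 660.000 ms.

660 ms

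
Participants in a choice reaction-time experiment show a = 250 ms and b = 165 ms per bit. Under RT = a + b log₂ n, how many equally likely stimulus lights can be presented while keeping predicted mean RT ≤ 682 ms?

Information budget: (682 − 250)/165 = 2.6182 bits, so n ≤ 2^2.6182 = 6.140 → at most 6.

6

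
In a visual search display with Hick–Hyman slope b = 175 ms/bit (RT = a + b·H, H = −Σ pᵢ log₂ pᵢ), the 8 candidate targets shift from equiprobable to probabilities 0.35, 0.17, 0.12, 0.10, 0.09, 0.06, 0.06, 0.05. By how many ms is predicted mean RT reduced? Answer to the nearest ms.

Equiprobable entropy H₀ = log₂ 8 = 3.0000 bits.
Skewed entropy H = −Σ pᵢ log₂ pᵢ = 2.6798 bits.
ΔRT = b·(H₀ − H) = 175 × 0.3202 = 56.04 ms.

56 ms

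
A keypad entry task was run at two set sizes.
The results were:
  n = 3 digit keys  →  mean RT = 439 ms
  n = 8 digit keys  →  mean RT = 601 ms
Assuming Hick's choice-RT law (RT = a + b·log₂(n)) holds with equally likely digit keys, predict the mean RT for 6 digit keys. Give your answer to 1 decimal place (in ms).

Fit slope and intercept:
  b = (601 − 439) / (log₂ 8 − log₂ 3) = 162 / (3 − 1.5850) = 114.485 ms/bit
  a = 439 − 114.485 × 1.5850 = 257.546 ms
Then RT(6) = 257.546 + 114.485 × log₂ 6 = 257.546 + 114.485 × 2.5850 ≈ 553.485 ms.

553.5 ms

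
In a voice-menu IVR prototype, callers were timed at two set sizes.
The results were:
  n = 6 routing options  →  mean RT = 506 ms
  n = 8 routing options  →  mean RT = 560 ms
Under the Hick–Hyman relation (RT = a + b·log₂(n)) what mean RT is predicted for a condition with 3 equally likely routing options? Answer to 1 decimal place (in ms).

With log₂ n on the abscissa the relation is linear; from the two conditions:
  b = (560 − 506) / (log₂ 8 − log₂ 6) = 54 / (3 − 2.5850) = 130.109 ms/bit
  a = 506 − 130.109 × 2.5850 = 169.674 ms
Then RT(3) = 169.674 + 130.109 × log₂ 3 = 169.674 + 130.109 × 1.5850 ≈ 375.891 ms.

375.9 ms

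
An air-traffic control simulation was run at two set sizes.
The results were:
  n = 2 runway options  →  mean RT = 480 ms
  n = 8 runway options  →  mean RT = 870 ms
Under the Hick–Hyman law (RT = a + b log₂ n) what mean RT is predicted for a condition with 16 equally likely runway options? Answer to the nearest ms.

1065 ms

Solve the two-equation system in a and b:
  b = (870 − 480) / (log₂ 8 − log₂ 2) = 390 / (3 − 1) = 195 ms/bit
  a = 480 − 195 × 1 = 285 ms
Then RT(16) = 285 + 195 × log₂ 16 = 285 + 195 × 4 ≈ 1065.000 ms.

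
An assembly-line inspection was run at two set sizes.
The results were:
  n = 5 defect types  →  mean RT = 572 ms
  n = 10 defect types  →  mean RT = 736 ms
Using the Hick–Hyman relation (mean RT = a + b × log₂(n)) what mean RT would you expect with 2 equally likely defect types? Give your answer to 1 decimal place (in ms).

355.2 ms

Solve the two-equation system in a and b:
  b = (736 − 572) / (log₂ 10 − log₂ 5) = 164 / (3.3219 − 2.3219) = 164.000 ms/bit
  a = 572 − 164.000 × 2.3219 = 191.204 ms
Then RT(2) = 191.204 + 164.000 × log₂ 2 = 191.204 + 164.000 × 1 ≈ 355.204 ms.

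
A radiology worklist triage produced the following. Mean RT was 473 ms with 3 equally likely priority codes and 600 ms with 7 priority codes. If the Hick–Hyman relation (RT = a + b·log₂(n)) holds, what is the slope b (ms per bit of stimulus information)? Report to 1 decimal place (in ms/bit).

103.9 ms/bit

The slope on a log₂ axis is (600 − 473) / (2.8074 − 1.5850) = 103.895 ms/bit.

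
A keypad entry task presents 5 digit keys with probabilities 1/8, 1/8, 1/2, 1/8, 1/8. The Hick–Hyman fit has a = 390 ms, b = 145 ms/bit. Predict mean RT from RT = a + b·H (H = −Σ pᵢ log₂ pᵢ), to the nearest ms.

680 ms

Each term −pᵢ log₂ pᵢ: 0.125·3 + 0.125·3 + 0.5·1 + 0.125·3 + 0.125·3; summed, H = 2.000 bits.
Mean RT = a + bH = 390 + 145·2.000 = 680.00 ms.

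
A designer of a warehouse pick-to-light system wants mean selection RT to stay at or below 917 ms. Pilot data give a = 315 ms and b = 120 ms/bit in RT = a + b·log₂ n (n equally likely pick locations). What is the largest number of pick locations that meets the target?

120·log₂ n ≤ 917 − 315 = 602, giving log₂ n ≤ 5.0167 and n ≤ 32.372. The largest whole number is 32.

32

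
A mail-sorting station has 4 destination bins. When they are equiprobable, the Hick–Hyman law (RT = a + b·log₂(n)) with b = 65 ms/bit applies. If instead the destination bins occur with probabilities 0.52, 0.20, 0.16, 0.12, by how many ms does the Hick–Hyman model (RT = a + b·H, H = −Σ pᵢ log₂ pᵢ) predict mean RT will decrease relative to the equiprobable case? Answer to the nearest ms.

The RT saving is b·ΔH. Equiprobable H₀ = log₂(4) = 2.0000 bits; with the given probabilities H = 1.7450 bits.
b·(H₀ − H) = 65 × (2.0000 − 1.7450) = 16.57 ms.

17 ms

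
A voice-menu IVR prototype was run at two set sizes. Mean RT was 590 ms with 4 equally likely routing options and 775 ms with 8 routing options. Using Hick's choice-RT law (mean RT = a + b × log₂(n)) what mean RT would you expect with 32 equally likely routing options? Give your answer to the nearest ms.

1145 ms

Solve the two-equation system in a and b:
  b = (775 − 590) / (log₂ 8 − log₂ 4) = 185 / (3 − 2) = 185 ms/bit
  a = 590 − 185 × 2 = 220 ms
Then RT(32) = 220 + 185 × log₂ 32 = 220 + 185 × 5 ≈ 1145.000 ms.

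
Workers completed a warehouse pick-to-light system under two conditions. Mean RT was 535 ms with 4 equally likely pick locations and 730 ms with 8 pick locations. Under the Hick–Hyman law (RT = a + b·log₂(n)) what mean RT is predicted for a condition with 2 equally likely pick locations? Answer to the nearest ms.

With log₂ n on the abscissa the relation is linear; from the two conditions:
  b = (730 − 535) / (log₂ 8 − log₂ 4) = 195 / (3 − 2) = 195 ms/bit
  a = 535 − 195 × 2 = 145 ms
Then RT(2) = 145 + 195 × log₂ 2 = 145 + 195 × 1 ≈ 340.000 ms.

340 ms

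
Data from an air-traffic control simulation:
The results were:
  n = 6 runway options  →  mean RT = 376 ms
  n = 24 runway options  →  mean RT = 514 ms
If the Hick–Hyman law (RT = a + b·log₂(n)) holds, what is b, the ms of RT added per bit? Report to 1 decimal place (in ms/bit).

69.0 ms/bit

b = (RT₂ − RT₁)/(log₂ n₂ − log₂ n₁) = (514 − 376)/(4.5850 − 2.5850) = 69.000 ms/bit.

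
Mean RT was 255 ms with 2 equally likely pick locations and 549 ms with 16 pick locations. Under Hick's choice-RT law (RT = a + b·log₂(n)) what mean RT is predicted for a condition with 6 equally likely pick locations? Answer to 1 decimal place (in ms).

410.3 ms

Solve the two-equation system in a and b:
  b = (549 − 255) / (log₂ 16 − log₂ 2) = 294 / (4 − 1) = 98.000 ms/bit
  a = 255 − 98.000 × 1 = 157.000 ms
Then RT(6) = 157.000 + 98.000 × log₂ 6 = 157.000 + 98.000 × 2.5850 ≈ 410.326 ms.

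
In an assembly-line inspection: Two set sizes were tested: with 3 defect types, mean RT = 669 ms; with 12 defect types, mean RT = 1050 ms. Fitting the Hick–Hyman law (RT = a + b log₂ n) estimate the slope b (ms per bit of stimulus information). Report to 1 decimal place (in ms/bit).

190.5 ms/bit

b = (RT₂ − RT₁)/(log₂ n₂ − log₂ n₁) = (1050 − 669)/(3.5850 − 1.5850) = 190.500 ms/bit.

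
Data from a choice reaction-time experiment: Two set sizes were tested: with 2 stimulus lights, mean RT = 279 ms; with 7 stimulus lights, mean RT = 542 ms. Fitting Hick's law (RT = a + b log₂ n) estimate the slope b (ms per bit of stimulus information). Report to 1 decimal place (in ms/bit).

145.5 ms/bit

The slope on a log₂ axis is (542 − 279) / (2.8074 − 1) = 145.517 ms/bit.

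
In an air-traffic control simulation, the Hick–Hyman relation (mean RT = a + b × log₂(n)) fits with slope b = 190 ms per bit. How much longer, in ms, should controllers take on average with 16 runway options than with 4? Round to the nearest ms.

380 ms

ΔRT = (a + b log₂ n₂) − (a + b log₂ n₁) = b·(log₂ n₂ − log₂ n₁).
log₂(16) − log₂(4) = log₂(16/4) = log₂(4) = 2.
ΔRT = 190 × 2.0000 = 380.000 ms.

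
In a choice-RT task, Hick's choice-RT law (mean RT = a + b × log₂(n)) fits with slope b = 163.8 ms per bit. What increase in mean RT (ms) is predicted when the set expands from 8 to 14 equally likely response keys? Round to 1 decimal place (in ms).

132.2 ms

The intercept a cancels: ΔRT = b·(log₂ n₂ − log₂ n₁) = b·log₂(n₂/n₁).
log₂(14) − log₂(8) = 3.8074 − 3 = 0.8074.
ΔRT = 163.8 × 0.8074 = 132.245 ms.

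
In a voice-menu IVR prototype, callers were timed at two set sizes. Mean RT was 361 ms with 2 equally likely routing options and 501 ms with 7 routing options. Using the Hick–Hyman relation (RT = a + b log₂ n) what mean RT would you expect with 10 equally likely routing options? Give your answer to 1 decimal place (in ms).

RT is linear in log₂ n, so two points fix the line:
  b = (501 − 361) / (log₂ 7 − log₂ 2) = 140 / (2.8074 − 1) = 77.461 ms/bit
  a = 361 − 77.461 × 1 = 283.539 ms
Then RT(10) = 283.539 + 77.461 × log₂ 10 = 283.539 + 77.461 × 3.3219 ≈ 540.859 ms.

540.9 ms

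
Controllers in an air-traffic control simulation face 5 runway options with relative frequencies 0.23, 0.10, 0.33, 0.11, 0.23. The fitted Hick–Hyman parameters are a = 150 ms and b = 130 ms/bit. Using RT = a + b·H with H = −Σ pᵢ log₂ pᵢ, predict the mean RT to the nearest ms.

434 ms

Entropy contributions −pᵢ log₂ pᵢ: 0.4877, 0.3322, 0.5278, 0.3503, 0.4877; sum H = 2.1856 bits.
RT = a + bH = 150 + 130·2.1856 = 434.13 ms.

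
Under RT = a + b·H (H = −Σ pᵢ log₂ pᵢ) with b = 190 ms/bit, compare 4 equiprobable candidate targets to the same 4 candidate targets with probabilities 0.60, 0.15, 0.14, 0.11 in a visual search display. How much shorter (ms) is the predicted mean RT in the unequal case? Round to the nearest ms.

The RT saving is b·ΔH. Equiprobable H₀ = log₂(4) = 2.0000 bits; with the given probabilities H = 1.6001 bits.
b·(H₀ − H) = 190 × (2.0000 − 1.6001) = 75.98 ms.

76 ms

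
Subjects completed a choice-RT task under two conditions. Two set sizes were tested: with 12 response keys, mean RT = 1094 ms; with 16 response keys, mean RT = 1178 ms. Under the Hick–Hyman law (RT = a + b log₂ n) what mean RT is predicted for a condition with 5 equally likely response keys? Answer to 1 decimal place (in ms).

838.4 ms

With log₂ n on the abscissa the relation is linear; from the two conditions:
  b = (1178 − 1094) / (log₂ 16 − log₂ 12) = 84 / (4 − 3.5850) = 202.391 ms/bit
  a = 1094 − 202.391 × 3.5850 = 368.435 ms
Then RT(5) = 368.435 + 202.391 × log₂ 5 = 368.435 + 202.391 × 2.3219 ≈ 838.373 ms.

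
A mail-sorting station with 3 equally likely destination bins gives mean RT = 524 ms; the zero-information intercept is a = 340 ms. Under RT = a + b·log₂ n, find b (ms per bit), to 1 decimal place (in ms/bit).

3 alternatives carry log₂ 3 = 1.5850 bits; the choice cost is 524 − 340 = 184 ms, so b = 184/1.5850 = 116.091 ms/bit.

116.1 ms/bit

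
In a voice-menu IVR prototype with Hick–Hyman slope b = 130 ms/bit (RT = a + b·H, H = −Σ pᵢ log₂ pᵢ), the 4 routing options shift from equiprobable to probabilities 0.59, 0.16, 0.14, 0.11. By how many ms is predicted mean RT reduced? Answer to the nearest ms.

The RT saving is b·ΔH. Equiprobable H₀ = log₂(4) = 2.0000 bits; with the given probabilities H = 1.6195 bits.
b·(H₀ − H) = 130 × (2.0000 − 1.6195) = 49.46 ms.

49 ms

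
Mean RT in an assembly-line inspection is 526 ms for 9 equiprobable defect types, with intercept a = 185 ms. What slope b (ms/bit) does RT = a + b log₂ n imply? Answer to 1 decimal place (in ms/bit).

log₂(9) = 3.1699 bits.
b = (RT − a)/log₂ n = (526 − 185) / 3.1699 = 107.574 ms/bit.

107.6 ms/bit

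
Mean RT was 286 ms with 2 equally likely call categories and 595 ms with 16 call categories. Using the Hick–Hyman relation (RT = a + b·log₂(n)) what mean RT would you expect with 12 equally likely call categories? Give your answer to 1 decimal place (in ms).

Solve the two-equation system in a and b:
  b = (595 − 286) / (log₂ 16 − log₂ 2) = 309 / (4 − 1) = 103.000 ms/bit
  a = 286 − 103.000 × 1 = 183.000 ms
Then RT(12) = 183.000 + 103.000 × log₂ 12 = 183.000 + 103.000 × 3.5850 ≈ 552.251 ms.

552.3 ms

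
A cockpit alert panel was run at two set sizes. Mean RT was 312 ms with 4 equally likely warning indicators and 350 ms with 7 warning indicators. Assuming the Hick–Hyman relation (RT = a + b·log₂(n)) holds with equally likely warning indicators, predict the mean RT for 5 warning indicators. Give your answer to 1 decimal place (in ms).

With log₂ n on the abscissa the relation is linear; from the two conditions:
  b = (350 − 312) / (log₂ 7 − log₂ 4) = 38 / (2.8074 − 2) = 47.067 ms/bit
  a = 312 − 47.067 × 2 = 217.865 ms
Then RT(5) = 217.865 + 47.067 × log₂ 5 = 217.865 + 47.067 × 2.3219 ≈ 327.152 ms.

327.2 ms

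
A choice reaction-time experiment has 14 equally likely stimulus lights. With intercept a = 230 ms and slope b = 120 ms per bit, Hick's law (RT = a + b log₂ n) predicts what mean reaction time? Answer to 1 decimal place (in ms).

686.9 ms

log₂(14) = 3.8074 bits, so RT = 230 + 120 × 3.8074 ≈ 686.883 ms.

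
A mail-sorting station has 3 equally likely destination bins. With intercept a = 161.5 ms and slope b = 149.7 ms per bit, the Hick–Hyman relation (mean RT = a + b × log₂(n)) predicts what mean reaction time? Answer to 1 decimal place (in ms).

log₂(3) = 1.5850 bits, so RT = 161.5 + 149.7 × 1.5850 ≈ 398.769 ms.

398.8 ms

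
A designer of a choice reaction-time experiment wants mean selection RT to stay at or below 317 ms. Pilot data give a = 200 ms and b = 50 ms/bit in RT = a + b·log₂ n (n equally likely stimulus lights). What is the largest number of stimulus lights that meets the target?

5

Set 200 + 50·log₂ n ≤ 317 → log₂ n ≤ (317 − 200)/50 = 2.3400.
So n ≤ 2^2.3400 = 5.063; the largest integer n is 5.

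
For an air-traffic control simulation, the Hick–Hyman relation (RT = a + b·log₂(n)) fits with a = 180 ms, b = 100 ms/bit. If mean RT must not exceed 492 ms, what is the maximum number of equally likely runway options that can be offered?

100·log₂ n ≤ 492 − 180 = 312, giving log₂ n ≤ 3.1200 and n ≤ 8.694. The largest whole number is 8.

8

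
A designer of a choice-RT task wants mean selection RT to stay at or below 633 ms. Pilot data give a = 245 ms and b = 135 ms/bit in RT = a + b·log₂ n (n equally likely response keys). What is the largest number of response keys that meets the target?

7

Information budget: (633 − 245)/135 = 2.8741 bits, so n ≤ 2^2.8741 = 7.331 → at most 7.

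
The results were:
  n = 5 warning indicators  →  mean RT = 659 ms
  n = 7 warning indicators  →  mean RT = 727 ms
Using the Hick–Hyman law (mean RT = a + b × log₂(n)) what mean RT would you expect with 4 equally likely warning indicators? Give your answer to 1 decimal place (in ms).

613.9 ms

With log₂ n on the abscissa the relation is linear; from the two conditions:
  b = (727 − 659) / (log₂ 7 − log₂ 5) = 68 / (2.8074 − 2.3219) = 140.083 ms/bit
  a = 659 − 140.083 × 2.3219 = 333.738 ms
Then RT(4) = 333.738 + 140.083 × log₂ 4 = 333.738 + 140.083 × 2 ≈ 613.903 ms.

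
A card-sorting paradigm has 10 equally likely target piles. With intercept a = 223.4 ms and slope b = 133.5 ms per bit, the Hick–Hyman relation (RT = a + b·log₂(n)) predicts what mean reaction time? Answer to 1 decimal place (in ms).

log₂(10) = 3.3219 bits, so RT = 223.4 + 133.5 × 3.3219 ≈ 666.877 ms.

666.9 ms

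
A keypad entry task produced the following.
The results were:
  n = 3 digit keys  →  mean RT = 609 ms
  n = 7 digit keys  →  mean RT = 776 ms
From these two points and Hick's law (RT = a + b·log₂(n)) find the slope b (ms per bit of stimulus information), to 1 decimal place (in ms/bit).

136.6 ms/bit

The slope on a log₂ axis is (776 − 609) / (2.8074 − 1.5850) = 136.617 ms/bit.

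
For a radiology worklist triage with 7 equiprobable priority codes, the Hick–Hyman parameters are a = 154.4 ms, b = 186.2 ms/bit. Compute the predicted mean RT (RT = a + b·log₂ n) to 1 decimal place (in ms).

677.1 ms

log₂(7) = 2.8074 bits, so RT = 154.4 + 186.2 × 2.8074 ≈ 677.129 ms.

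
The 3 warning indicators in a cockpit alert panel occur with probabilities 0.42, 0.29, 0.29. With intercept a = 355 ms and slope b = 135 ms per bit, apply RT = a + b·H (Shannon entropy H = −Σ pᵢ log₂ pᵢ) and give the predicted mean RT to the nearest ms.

566 ms

H = 0.42·log₂(1/0.42) + 0.29·log₂(1/0.29) + 0.29·log₂(1/0.29) = 1.5615 bits.
RT = 355 + 135 × 1.5615 = 565.80 ms.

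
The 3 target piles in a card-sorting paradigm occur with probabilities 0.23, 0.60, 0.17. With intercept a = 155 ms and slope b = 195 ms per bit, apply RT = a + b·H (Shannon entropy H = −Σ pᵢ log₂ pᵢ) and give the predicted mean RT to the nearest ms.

421 ms

H = 0.23·log₂(1/0.23) + 0.60·log₂(1/0.60) + 0.17·log₂(1/0.17) = 1.3644 bits.
RT = 155 + 195 × 1.3644 = 421.06 ms.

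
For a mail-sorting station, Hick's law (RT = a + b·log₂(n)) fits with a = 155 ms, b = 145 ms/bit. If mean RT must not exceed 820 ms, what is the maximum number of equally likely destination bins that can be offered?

Set 155 + 145·log₂ n ≤ 820 → log₂ n ≤ (820 − 155)/145 = 4.5862.
So n ≤ 2^4.5862 = 24.021; the largest integer n is 24.

24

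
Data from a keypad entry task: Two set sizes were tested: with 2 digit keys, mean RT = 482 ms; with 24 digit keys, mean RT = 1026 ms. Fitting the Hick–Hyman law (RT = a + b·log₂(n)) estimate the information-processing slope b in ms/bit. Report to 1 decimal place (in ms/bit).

Slope: b = (1026 − 482) / (log₂ 24 − log₂ 2) = 544/3.5850 = 151.745 ms/bit.

151.7 ms/bit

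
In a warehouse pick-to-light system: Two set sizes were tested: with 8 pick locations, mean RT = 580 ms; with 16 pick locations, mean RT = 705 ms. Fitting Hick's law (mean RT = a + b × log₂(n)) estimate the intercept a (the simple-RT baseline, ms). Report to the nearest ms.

The slope on a log₂ axis is (705 − 580) / (4 − 3) = 125 ms/bit.
Intercept: a = 580 − 125·log₂(8) = 205.000 ms.

205 ms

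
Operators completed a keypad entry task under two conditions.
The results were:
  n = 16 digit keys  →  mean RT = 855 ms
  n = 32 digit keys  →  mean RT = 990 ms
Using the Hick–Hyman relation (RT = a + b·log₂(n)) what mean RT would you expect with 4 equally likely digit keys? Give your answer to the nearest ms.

585 ms

RT is linear in log₂ n, so two points fix the line:
  b = (990 − 855) / (log₂ 32 − log₂ 16) = 135 / (5 − 4) = 135 ms/bit
  a = 855 − 135 × 4 = 315 ms
Then RT(4) = 315 + 135 × log₂ 4 = 315 + 135 × 2 ≈ 585.000 ms.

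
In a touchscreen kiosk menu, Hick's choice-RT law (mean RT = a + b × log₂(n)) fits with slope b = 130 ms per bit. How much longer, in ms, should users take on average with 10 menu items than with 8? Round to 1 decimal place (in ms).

Only the slope matters, since a is common to both: ΔRT = b·log₂(n₂/n₁).
log₂(10) − log₂(8) = 3.3219 − 3 = 0.3219.
ΔRT = 130 × 0.3219 = 41.851 ms.

41.9 ms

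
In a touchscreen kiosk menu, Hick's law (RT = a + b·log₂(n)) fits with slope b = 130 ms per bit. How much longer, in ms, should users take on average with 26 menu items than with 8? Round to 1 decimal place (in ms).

221.1 ms

Only the slope matters, since a is common to both: ΔRT = b·log₂(n₂/n₁).
log₂(26) − log₂(8) = 4.7004 − 3 = 1.7004.
ΔRT = 130 × 1.7004 = 221.057 ms.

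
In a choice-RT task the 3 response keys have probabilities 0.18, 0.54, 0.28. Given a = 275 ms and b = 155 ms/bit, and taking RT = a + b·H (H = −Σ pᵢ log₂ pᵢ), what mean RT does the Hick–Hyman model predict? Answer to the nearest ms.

H = 0.18·log₂(1/0.18) + 0.54·log₂(1/0.54) + 0.28·log₂(1/0.28) = 1.4396 bits.
RT = 275 + 155 × 1.4396 = 498.13 ms.

498 ms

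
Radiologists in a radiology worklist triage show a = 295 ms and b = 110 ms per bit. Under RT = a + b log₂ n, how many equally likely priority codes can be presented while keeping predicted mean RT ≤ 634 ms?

Set 295 + 110·log₂ n ≤ 634 → log₂ n ≤ (634 − 295)/110 = 3.0818.
So n ≤ 2^3.0818 = 8.467; the largest integer n is 8.

8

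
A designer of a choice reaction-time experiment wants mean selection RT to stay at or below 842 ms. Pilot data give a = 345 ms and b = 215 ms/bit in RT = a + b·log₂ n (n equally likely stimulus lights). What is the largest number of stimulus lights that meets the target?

4

215·log₂ n ≤ 842 − 345 = 497, giving log₂ n ≤ 2.3116 and n ≤ 4.964. The largest whole number is 4.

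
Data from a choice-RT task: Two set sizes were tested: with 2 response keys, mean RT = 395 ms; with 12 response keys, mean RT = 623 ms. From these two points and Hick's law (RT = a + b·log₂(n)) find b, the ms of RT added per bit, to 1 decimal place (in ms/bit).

88.2 ms/bit

The slope on a log₂ axis is (623 − 395) / (3.5850 − 1) = 88.202 ms/bit.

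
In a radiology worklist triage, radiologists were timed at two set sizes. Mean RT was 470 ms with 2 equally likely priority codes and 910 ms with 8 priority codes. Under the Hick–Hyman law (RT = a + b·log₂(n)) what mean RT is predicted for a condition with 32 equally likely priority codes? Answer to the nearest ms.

1350 ms

With log₂ n on the abscissa the relation is linear; from the two conditions:
  b = (910 − 470) / (log₂ 8 − log₂ 2) = 440 / (3 − 1) = 220 ms/bit
  a = 470 − 220 × 1 = 250 ms
Then RT(32) = 250 + 220 × log₂ 32 = 250 + 220 × 5 ≈ 1350.000 ms.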